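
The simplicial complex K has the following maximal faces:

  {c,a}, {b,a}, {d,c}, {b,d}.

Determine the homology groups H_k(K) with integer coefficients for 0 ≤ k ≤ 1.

Take the total order a < b < c < d on the vertex set. Then K (dimension 1) consists of the simplices:

  0-simplices (4): a, b, c, d
  1-simplices (4): ab, ac, bd, cd

giving chain groups C_0 ≅ Z^4, C_1 ≅ Z^4.

The boundary map ∂_1: C_1 → C_0 maps an edge to its endpoints' difference, ∂[p,q] = q − p. For instance
  ∂ab = b − a.
As a 4×4 matrix over Z this has rank 3, with invariant factors (1,1,1).

Now H_k = ker ∂_k / im ∂_{k+1}, so:

  H_0: rank C_0 − rank ∂_1 = 4 − 3 = 1, and the invariant factors of ∂_1 are all 1, so H_0 ≅ Z.
  H_1: rank ker ∂_1 − rank ∂_2 = (4 − 3) − 0 = 1, and there is no ∂_2, so H_1 ≅ Z.

H_0 = Z,  H_1 = Z.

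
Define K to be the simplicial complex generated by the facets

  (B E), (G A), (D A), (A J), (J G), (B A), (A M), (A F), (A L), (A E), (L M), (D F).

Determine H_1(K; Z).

Order the vertices as A < B < D < E < F < G < J < L < M. Listing each simplex with vertices in this order, K has dimension 1 with simplices:

  0-simplices (9): A, B, D, E, F, G, J, L, M
  1-simplices (12): AB, AD, AE, AF, AG, AJ, AL, AM, BE, DF, GJ, LM

giving chain groups C_0 ≅ Z^9, C_1 ≅ Z^12.

The boundary map ∂_1: C_1 → C_0 maps an edge to its endpoints' difference, ∂[p,q] = q − p.
This gives a 9×12 integer matrix of rank 8; reducing to Smith normal form yields diagonal entries (1,1,1,1,1,1,1,1).

Reading off H_k = ker ∂_k / im ∂_{k+1}:

  H_1: rank ker ∂_1 − rank ∂_2 = (12 − 8) − 0 = 4, and there is no ∂_2, so H_1 = Z^4.

H_1 ≅ Z^4.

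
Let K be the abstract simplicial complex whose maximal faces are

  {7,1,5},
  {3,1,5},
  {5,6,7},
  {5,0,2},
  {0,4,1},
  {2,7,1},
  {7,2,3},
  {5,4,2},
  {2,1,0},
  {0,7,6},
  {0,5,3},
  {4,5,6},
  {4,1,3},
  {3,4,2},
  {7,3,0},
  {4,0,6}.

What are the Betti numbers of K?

Order the vertices as 0 < 1 < 2 < 3 < 4 < 5 < 6 < 7. Listing each simplex with vertices in this order, K has dimension 2 with simplices:

  0-simplices (8): [0], [1], [2], [3], [4], [5], [6], [7]
  1-simplices (24): (24 of them)
  2-simplices (16): [0,1,2], [0,1,4], [0,2,5], [0,3,5], [0,3,7], [0,4,6], [0,6,7], [1,2,7], [1,3,4], [1,3,5], [1,5,7], [2,3,4], [2,3,7], [2,4,5], [4,5,6], [5,6,7]

so the chain groups are C_0 ≅ Z^8, C_1 ≅ Z^24, C_2 ≅ Z^16.

Boundary ∂_1: C_1 → C_0 maps an edge to its endpoints' difference, ∂[p,q] = q − p. For instance
  ∂[2,5] = [5] − [2].
As a 8×24 matrix over Z this has rank 7, with invariant factors (1,1,1,1,1,1,1).

∂_2: C_2 → C_1 sends each 2-simplex [p,q,r] to [q,r] − [p,r] + [p,q]. For instance
  ∂[2,3,4] = [3,4] − [2,4] + [2,3],
  ∂[0,2,5] = [2,5] − [0,5] + [0,2].
The 24×16 boundary matrix has rank 15 and Smith normal form diag(1,1,1,1,1,1,1,1,1,1,1,1,1,1,1).

Reading off H_k = ker ∂_k / im ∂_{k+1}:

  H_0: rank C_0 − rank ∂_1 = 8 − 7 = 1, and the invariant factors of ∂_1 are all 1, so H_0 = Z.
  H_1: rank ker ∂_1 − rank ∂_2 = (24 − 7) − 15 = 2, and the invariant factors of ∂_2 are all 1, so H_1 = Z^2.
  H_2: rank ker ∂_2 − rank ∂_3 = (16 − 15) − 0 = 1, and there is no ∂_3, so H_2 = Z.

Hence the Betti numbers are b_0 = 1, b_1 = 2, b_2 = 1.

b_0 = 1, b_1 = 2, b_2 = 1.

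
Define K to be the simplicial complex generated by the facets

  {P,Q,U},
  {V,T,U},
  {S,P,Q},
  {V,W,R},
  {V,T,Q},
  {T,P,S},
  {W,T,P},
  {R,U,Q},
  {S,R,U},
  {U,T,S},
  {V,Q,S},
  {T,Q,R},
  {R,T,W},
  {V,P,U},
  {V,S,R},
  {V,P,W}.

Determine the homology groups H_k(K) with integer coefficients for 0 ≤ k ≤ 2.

We work with the vertex ordering P < Q < R < S < T < U < V < W. The simplices of K, each written with vertices in increasing order, are:

  0-simplices (8): P, Q, R, S, T, U, V, W
  1-simplices (24): PQ, PS, PT, PU, PV, PW, QR, QS, QT, QU, QV, RS, RT, RU, RV, RW, ST, SU, SV, TU, TV, TW, UV, VW
  2-simplices (16): PQS, PQU, PST, PTW, PUV, PVW, QRT, QRU, QSV, QTV, RSU, RSV, RTW, RVW, STU, TUV

giving chain groups C_0 ≅ Z^8, C_1 ≅ Z^24, C_2 ≅ Z^16.

∂_1: C_1 → C_0 maps an edge to its endpoints' difference, ∂[p,q] = q − p. For instance
  ∂QT = T − Q.
The resulting 8×24 matrix has rank 7, and its Smith normal form has invariant factors (1,1,1,1,1,1,1).

Boundary ∂_2: C_2 → C_1 acts by ∂[p,q,r] = [q,r] − [p,r] + [p,q]. For instance
  ∂PVW = VW − PW + PV,
  ∂QTV = TV − QV + QT.
As a 24×16 matrix over Z this has rank 15, with invariant factors (1,1,1,1,1,1,1,1,1,1,1,1,1,1,1).

From H_k ≅ ker(∂_k) / im(∂_{k+1}) we obtain:

  H_0: rank C_0 − rank ∂_1 = 8 − 7 = 1, and the invariant factors of ∂_1 are all 1, so H_0 = Z.
  H_1: rank ker ∂_1 − rank ∂_2 = (24 − 7) − 15 = 2, and the invariant factors of ∂_2 are all 1, so H_1 = Z^2.
  H_2: rank ker ∂_2 − rank ∂_3 = (16 − 15) − 0 = 1, and there is no ∂_3, so H_2 = Z.

As a check, the Euler characteristic is 8 − 24 + 16 = 0, which agrees with 1 − 2 + 1 = 0.
(K is a triangulation of the torus T^2.)

H_0 ≅ Z,  H_1 ≅ Z^2,  H_2 ≅ Z.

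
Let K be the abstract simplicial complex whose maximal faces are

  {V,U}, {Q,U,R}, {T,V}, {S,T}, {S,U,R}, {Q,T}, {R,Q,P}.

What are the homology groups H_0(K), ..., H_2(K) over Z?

H_0 ≅ Z,  H_1 ≅ Z^2,  H_2 = 0.

Take the total order P < Q < R < S < T < U < V on the vertex set. Then K (dimension 2) consists of the simplices:

  0-simplices (7): P, Q, R, S, T, U, V
  1-simplices (11): PQ, PR, QR, QT, QU, RS, RU, ST, SU, TV, UV
  2-simplices (3): PQR, QRU, RSU

giving chain groups C_0 ≅ Z^7, C_1 ≅ Z^11, C_2 ≅ Z^3.

The boundary map ∂_1: C_1 → C_0 is given by ∂[p,q] = [q] − [p]. For instance
  ∂RU = U − R.
The resulting 7×11 matrix has rank 6, and its Smith normal form has invariant factors (1,1,1,1,1,1).

The boundary map ∂_2: C_2 → C_1 maps a triangle to the signed sum of its edges. For instance
  ∂PQR = QR − PR + PQ,
  ∂RSU = SU − RU + RS.
The resulting 11×3 matrix has rank 3, and its Smith normal form has invariant factors (1,1,1).

Reading off H_k = ker ∂_k / im ∂_{k+1}:

  H_0: rank C_0 − rank ∂_1 = 7 − 6 = 1, and the invariant factors of ∂_1 are all 1, so H_0 ≅ Z.
  H_1: rank ker ∂_1 − rank ∂_2 = (11 − 6) − 3 = 2, and the invariant factors of ∂_2 are all 1, so H_1 ≅ Z^2.
  H_2: rank ker ∂_2 − rank ∂_3 = (3 − 3) − 0 = 0, and there is no ∂_3, so H_2 ≅ 0.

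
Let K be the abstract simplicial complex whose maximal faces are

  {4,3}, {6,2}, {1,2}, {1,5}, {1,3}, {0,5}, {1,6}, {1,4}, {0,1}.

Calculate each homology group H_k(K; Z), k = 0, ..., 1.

H_0 = Z,  H_1 = Z^3.

Fix the vertex order 0 < 1 < 2 < 3 < 4 < 5 < 6 and write every simplex with vertices in increasing order. Then dim K = 1 and the simplices of K are:

  0-simplices (7): [0], [1], [2], [3], [4], [5], [6]
  1-simplices (9): [0,1], [0,5], [1,2], [1,3], [1,4], [1,5], [1,6], [2,6], [3,4]

giving chain groups C_0 ≅ Z^7, C_1 ≅ Z^9.

∂_1: C_1 → C_0 sends each edge [p,q] (with p < q) to q − p. For instance
  ∂[1,4] = [4] − [1].
The resulting 7×9 matrix has rank 6, and its Smith normal form has invariant factors (1,1,1,1,1,1).

Now H_k = ker ∂_k / im ∂_{k+1}, so:

  H_0: rank C_0 − rank ∂_1 = 7 − 6 = 1, and the invariant factors of ∂_1 are all 1, so H_0 ≅ Z.
  H_1: rank ker ∂_1 − rank ∂_2 = (9 − 6) − 0 = 3, and there is no ∂_2, so H_1 ≅ Z^3.

(K is a triangulation of a wedge of 3 circles.)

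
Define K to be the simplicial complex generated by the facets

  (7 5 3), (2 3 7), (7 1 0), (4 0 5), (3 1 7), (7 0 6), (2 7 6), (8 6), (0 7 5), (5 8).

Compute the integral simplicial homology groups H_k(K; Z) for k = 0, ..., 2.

H_0 = Z,  H_1 = Z,  H_2 = 0.

Order the vertices as 0 < 1 < 2 < 3 < 4 < 5 < 6 < 7 < 8. Listing each simplex with vertices in this order, K has dimension 2 with simplices:

  0-simplices (9): [0], [1], [2], [3], [4], [5], [6], [7], [8]
  1-simplices (17): [0,1], [0,4], [0,5], [0,6], [0,7], [1,3], [1,7], [2,3], [2,6], [2,7], [3,5], [3,7], [4,5], [5,7], [5,8], [6,7], [6,8]
  2-simplices (8): [0,1,7], [0,4,5], [0,5,7], [0,6,7], [1,3,7], [2,3,7], [2,6,7], [3,5,7]

Hence C_0 ≅ Z^9, C_1 ≅ Z^17, C_2 ≅ Z^8.

∂_1: C_1 → C_0 maps an edge to its endpoints' difference, ∂[p,q] = q − p. For instance
  ∂[5,8] = [8] − [5].
The resulting 9×17 matrix has rank 8, and its Smith normal form has invariant factors (1,1,1,1,1,1,1,1).

Boundary ∂_2: C_2 → C_1 sends each 2-simplex [p,q,r] to [q,r] − [p,r] + [p,q]. For instance
  ∂[0,5,7] = [5,7] − [0,7] + [0,5],
  ∂[0,1,7] = [1,7] − [0,7] + [0,1].
The resulting 17×8 matrix has rank 8, and its Smith normal form has invariant factors (1,1,1,1,1,1,1,1).

Computing H_k = (kernel of ∂_k) / (image of ∂_{k+1}):

  H_0: rank C_0 − rank ∂_1 = 9 − 8 = 1, and the invariant factors of ∂_1 are all 1, so H_0 ≅ Z.
  H_1: rank ker ∂_1 − rank ∂_2 = (17 − 8) − 8 = 1, and the invariant factors of ∂_2 are all 1, so H_1 ≅ Z.
  H_2: rank ker ∂_2 − rank ∂_3 = (8 − 8) − 0 = 0, and there is no ∂_3, so H_2 ≅ 0.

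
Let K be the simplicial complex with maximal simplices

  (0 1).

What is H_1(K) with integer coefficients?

H_1 ≅ 0.

Fix the vertex order 0 < 1 and write every simplex with vertices in increasing order. Then dim K = 1 and the simplices of K are:

  0-simplices (2): [0], [1]
  1-simplices (1): [0,1]

giving chain groups C_0 ≅ Z^2, C_1 ≅ Z^1.

∂_1: C_1 → C_0 maps an edge to its endpoints' difference, ∂[p,q] = q − p. For instance
  ∂[0,1] = [1] − [0].
As a 2×1 matrix over Z this has rank 1, with invariant factors (1).

Reading off H_k = ker ∂_k / im ∂_{k+1}:

  H_1: rank ker ∂_1 − rank ∂_2 = (1 − 1) − 0 = 0, and there is no ∂_2, so H_1 = 0.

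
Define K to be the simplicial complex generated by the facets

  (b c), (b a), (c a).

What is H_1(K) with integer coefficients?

H_1 = Z.

Fix the vertex order a < b < c and write every simplex with vertices in increasing order. Then dim K = 1 and the simplices of K are:

  0-simplices (3): a, b, c
  1-simplices (3): ab, ac, bc

Hence C_0 ≅ Z^3, C_1 ≅ Z^3.

∂_1: C_1 → C_0 sends each edge [p,q] (with p < q) to q − p. For instance
  ∂bc = c − b.
This gives a 3×3 integer matrix of rank 2; reducing to Smith normal form yields diagonal entries (1,1).

Reading off H_k = ker ∂_k / im ∂_{k+1}:

  H_1: rank ker ∂_1 − rank ∂_2 = (3 − 2) − 0 = 1, and there is no ∂_2, so H_1 = Z.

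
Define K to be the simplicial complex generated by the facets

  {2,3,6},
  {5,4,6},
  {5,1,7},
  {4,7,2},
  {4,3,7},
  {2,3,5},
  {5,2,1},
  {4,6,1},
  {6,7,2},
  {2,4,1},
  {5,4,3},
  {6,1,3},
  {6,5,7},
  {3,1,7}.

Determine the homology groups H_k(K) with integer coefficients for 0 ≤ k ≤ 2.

H_0 ≅ Z,  H_1 ≅ Z^2,  H_2 ≅ Z.

Order the vertices as 1 < 2 < 3 < 4 < 5 < 6 < 7. Listing each simplex with vertices in this order, K has dimension 2 with simplices:

  0-simplices (7): [1], [2], [3], [4], [5], [6], [7]
  1-simplices (21): [1,2], [1,3], [1,4], [1,5], [1,6], [1,7], [2,3], [2,4], [2,5], [2,6], [2,7], [3,4], [3,5], [3,6], [3,7], [4,5], [4,6], [4,7], [5,6], [5,7], [6,7]
  2-simplices (14): [1,2,4], [1,2,5], [1,3,6], [1,3,7], [1,4,6], [1,5,7], [2,3,5], [2,3,6], [2,4,7], [2,6,7], [3,4,5], [3,4,7], [4,5,6], [5,6,7]

giving chain groups C_0 ≅ Z^7, C_1 ≅ Z^21, C_2 ≅ Z^14.

Boundary ∂_1: C_1 → C_0 is given by ∂[p,q] = [q] − [p]. For instance
  ∂[1,7] = [7] − [1].
This gives a 7×21 integer matrix of rank 6; reducing to Smith normal form yields diagonal entries (1,1,1,1,1,1).

∂_2: C_2 → C_1 sends each 2-simplex [p,q,r] to [q,r] − [p,r] + [p,q]. For instance
  ∂[1,2,4] = [2,4] − [1,4] + [1,2],
  ∂[1,2,5] = [2,5] − [1,5] + [1,2].
As a 21×14 matrix over Z this has rank 13, with invariant factors (1,1,1,1,1,1,1,1,1,1,1,1,1).

Reading off H_k = ker ∂_k / im ∂_{k+1}:

  H_0: rank C_0 − rank ∂_1 = 7 − 6 = 1, and the invariant factors of ∂_1 are all 1, so H_0 ≅ Z.
  H_1: rank ker ∂_1 − rank ∂_2 = (21 − 6) − 13 = 2, and the invariant factors of ∂_2 are all 1, so H_1 ≅ Z^2.
  H_2: rank ker ∂_2 − rank ∂_3 = (14 − 13) − 0 = 1, and there is no ∂_3, so H_2 ≅ Z.

As a check, the Euler characteristic is 7 − 21 + 14 = 0, which agrees with 1 − 2 + 1 = 0.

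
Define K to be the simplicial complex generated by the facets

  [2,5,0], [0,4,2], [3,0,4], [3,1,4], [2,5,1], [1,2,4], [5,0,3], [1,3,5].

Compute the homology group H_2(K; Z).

H_2 ≅ Z.

Order the vertices as 0 < 1 < 2 < 3 < 4 < 5. Listing each simplex with vertices in this order, K has dimension 2 with simplices:

  0-simplices (6): [0], [1], [2], [3], [4], [5]
  1-simplices (12): [0,2], [0,3], [0,4], [0,5], [1,2], [1,3], [1,4], [1,5], [2,4], [2,5], [3,4], [3,5]
  2-simplices (8): [0,2,4], [0,2,5], [0,3,4], [0,3,5], [1,2,4], [1,2,5], [1,3,4], [1,3,5]

so the chain groups are C_0 ≅ Z^6, C_1 ≅ Z^12, C_2 ≅ Z^8.

∂_1: C_1 → C_0 is given by ∂[p,q] = [q] − [p]. For instance
  ∂[1,4] = [4] − [1].
This gives a 6×12 integer matrix of rank 5; reducing to Smith normal form yields diagonal entries (1,1,1,1,1).

The boundary map ∂_2: C_2 → C_1 sends each 2-simplex [p,q,r] to [q,r] − [p,r] + [p,q]. For instance
  ∂[0,3,5] = [3,5] − [0,5] + [0,3],
  ∂[1,3,5] = [3,5] − [1,5] + [1,3].
As a 12×8 matrix over Z this has rank 7, with invariant factors (1,1,1,1,1,1,1).

Computing H_k = (kernel of ∂_k) / (image of ∂_{k+1}):

  H_2: rank ker ∂_2 − rank ∂_3 = (8 − 7) − 0 = 1, and there is no ∂_3, so H_2 ≅ Z.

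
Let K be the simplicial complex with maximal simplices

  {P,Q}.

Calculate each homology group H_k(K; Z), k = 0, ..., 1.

H_0 = Z,  H_1 = 0.

Take the total order P < Q on the vertex set. Then K (dimension 1) consists of the simplices:

  0-simplices (2): P, Q
  1-simplices (1): PQ

Hence C_0 ≅ Z^2, C_1 ≅ Z^1.

Boundary ∂_1: C_1 → C_0 maps an edge to its endpoints' difference, ∂[p,q] = q − p. For instance
  ∂PQ = Q − P.
As a 2×1 matrix over Z this has rank 1, with invariant factors (1).

From H_k ≅ ker(∂_k) / im(∂_{k+1}) we obtain:

  H_0: rank C_0 − rank ∂_1 = 2 − 1 = 1, and the invariant factors of ∂_1 are all 1, so H_0 ≅ Z.
  H_1: rank ker ∂_1 − rank ∂_2 = (1 − 1) − 0 = 0, and there is no ∂_2, so H_1 ≅ 0.

As a check, the Euler characteristic is 2 − 1 = 1, which agrees with 1 − 0 = 1.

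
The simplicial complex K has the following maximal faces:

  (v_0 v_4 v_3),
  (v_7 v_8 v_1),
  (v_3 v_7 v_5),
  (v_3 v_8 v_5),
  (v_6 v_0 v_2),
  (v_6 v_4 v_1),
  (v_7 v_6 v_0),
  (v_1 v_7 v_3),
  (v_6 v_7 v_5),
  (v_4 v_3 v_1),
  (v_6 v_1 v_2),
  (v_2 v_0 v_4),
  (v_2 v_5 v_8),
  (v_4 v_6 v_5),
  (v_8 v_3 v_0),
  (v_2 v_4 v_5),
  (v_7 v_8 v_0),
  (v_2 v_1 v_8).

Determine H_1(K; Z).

Fix the vertex order v_0 < v_1 < v_2 < v_3 < v_4 < v_5 < v_6 < v_7 < v_8 and write every simplex with vertices in increasing order. Then dim K = 2 and the simplices of K are:

  0-simplices (9): [v_0], [v_1], [v_2], [v_3], [v_4], [v_5], [v_6], [v_7], [v_8]
  1-simplices (27): (27 of them)
  2-simplices (18): (18 of them)

Hence C_0 ≅ Z^9, C_1 ≅ Z^27, C_2 ≅ Z^18.

Boundary ∂_1: C_1 → C_0 sends each edge [p,q] (with p < q) to q − p.
The 9×27 boundary matrix has rank 8 and Smith normal form diag(1,1,1,1,1,1,1,1).

Boundary ∂_2: C_2 → C_1 sends each 2-simplex [p,q,r] to [q,r] − [p,r] + [p,q]. For instance
  ∂[v_0,v_7,v_8] = [v_7,v_8] − [v_0,v_8] + [v_0,v_7],
  ∂[v_5,v_6,v_7] = [v_6,v_7] − [v_5,v_7] + [v_5,v_6].
The resulting 27×18 matrix has rank 18, and its Smith normal form has invariant factors (1,1,1,1,1,1,1,1,1,1,1,1,1,1,1,1,1,2).

Reading off H_k = ker ∂_k / im ∂_{k+1}:

  H_1: rank ker ∂_1 − rank ∂_2 = (27 − 8) − 18 = 1, and ∂_2 has invariant factor 2 > 1, so H_1 = Z ⊕ Z/2.

H_1 ≅ Z ⊕ Z/2.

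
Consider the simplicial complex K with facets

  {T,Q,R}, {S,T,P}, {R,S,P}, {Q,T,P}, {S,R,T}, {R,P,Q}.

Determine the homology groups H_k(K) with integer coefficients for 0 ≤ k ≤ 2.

H_0 ≅ Z,  H_1 = 0,  H_2 ≅ Z.

Order the vertices as P < Q < R < S < T. Listing each simplex with vertices in this order, K has dimension 2 with simplices:

  0-simplices (5): P, Q, R, S, T
  1-simplices (9): PQ, PR, PS, PT, QR, QT, RS, RT, ST
  2-simplices (6): PQR, PQT, PRS, PST, QRT, RST

giving chain groups C_0 ≅ Z^5, C_1 ≅ Z^9, C_2 ≅ Z^6.

Boundary ∂_1: C_1 → C_0 is given by ∂[p,q] = [q] − [p].
The 5×9 boundary matrix has rank 4 and Smith normal form diag(1,1,1,1).

∂_2: C_2 → C_1 sends each 2-simplex [p,q,r] to [q,r] − [p,r] + [p,q]. For instance
  ∂PRS = RS − PS + PR,
  ∂PST = ST − PT + PS.
The resulting 9×6 matrix has rank 5, and its Smith normal form has invariant factors (1,1,1,1,1).

Computing H_k = (kernel of ∂_k) / (image of ∂_{k+1}):

  H_0: rank C_0 − rank ∂_1 = 5 − 4 = 1, and the invariant factors of ∂_1 are all 1, so H_0 = Z.
  H_1: rank ker ∂_1 − rank ∂_2 = (9 − 4) − 5 = 0, and the invariant factors of ∂_2 are all 1, so H_1 = 0.
  H_2: rank ker ∂_2 − rank ∂_3 = (6 − 5) − 0 = 1, and there is no ∂_3, so H_2 = Z.

As a check, the Euler characteristic is 5 − 9 + 6 = 2, which agrees with 1 − 0 + 1 = 2.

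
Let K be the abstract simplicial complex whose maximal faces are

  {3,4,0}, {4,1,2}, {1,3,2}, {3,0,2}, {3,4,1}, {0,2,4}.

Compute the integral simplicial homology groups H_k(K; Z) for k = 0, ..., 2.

H_0 ≅ Z,  H_1 = 0,  H_2 ≅ Z.

K has 5 vertices, 9 edges, 6 triangles.
rank ∂_0 = 0, rank ∂_1 = 4 ⇒ b_0 = 5 − 0 − 4 = 1; all invariant factors of ∂_1 are 1 so no torsion. So H_0 = Z.
rank ∂_1 = 4, rank ∂_2 = 5 ⇒ b_1 = 9 − 4 − 5 = 0; all invariant factors of ∂_2 are 1 so no torsion. So H_1 = 0.
rank ∂_2 = 5, rank ∂_3 = 0 ⇒ b_2 = 6 − 5 − 0 = 1. So H_2 = Z.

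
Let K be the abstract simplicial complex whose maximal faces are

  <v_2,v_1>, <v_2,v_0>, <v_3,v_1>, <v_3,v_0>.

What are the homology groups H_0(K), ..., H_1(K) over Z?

H_0 ≅ Z,  H_1 ≅ Z.

We work with the vertex ordering v_0 < v_1 < v_2 < v_3. The simplices of K, each written with vertices in increasing order, are:

  0-simplices (4): [v_0], [v_1], [v_2], [v_3]
  1-simplices (4): [v_0,v_2], [v_0,v_3], [v_1,v_2], [v_1,v_3]

Hence C_0 ≅ Z^4, C_1 ≅ Z^4.

Boundary ∂_1: C_1 → C_0 sends each edge [p,q] (with p < q) to q − p.
The resulting 4×4 matrix has rank 3, and its Smith normal form has invariant factors (1,1,1).

Now H_k = ker ∂_k / im ∂_{k+1}, so:

  H_0: rank C_0 − rank ∂_1 = 4 − 3 = 1, and the invariant factors of ∂_1 are all 1, so H_0 ≅ Z.
  H_1: rank ker ∂_1 − rank ∂_2 = (4 − 3) − 0 = 1, and there is no ∂_2, so H_1 ≅ Z.

(K is a triangulation of the circle S^1.)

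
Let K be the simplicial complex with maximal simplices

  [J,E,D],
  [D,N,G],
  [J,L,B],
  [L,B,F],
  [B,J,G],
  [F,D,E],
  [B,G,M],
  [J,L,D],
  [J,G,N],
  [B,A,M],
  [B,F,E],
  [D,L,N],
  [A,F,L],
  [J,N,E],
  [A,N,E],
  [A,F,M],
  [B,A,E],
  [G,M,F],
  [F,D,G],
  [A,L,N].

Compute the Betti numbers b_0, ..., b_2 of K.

Fix the vertex order A < B < D < E < F < G < J < L < M < N and write every simplex with vertices in increasing order. Then dim K = 2 and the simplices of K are:

  0-simplices (10): A, B, D, E, F, G, J, L, M, N
  1-simplices (30): AB, AE, AF, AL, AM, AN, BE, BF, BG, BJ, BL, BM, DE, DF, DG, DJ, DL, DN, EF, EJ, EN, FG, FL, FM, GJ, GM, GN, JL, JN, LN
  2-simplices (20): ABE, ABM, AEN, AFL, AFM, ALN, BEF, BFL, BGJ, BGM, BJL, DEF, DEJ, DFG, DGN, DJL, DLN, EJN, FGM, GJN

giving chain groups C_0 ≅ Z^10, C_1 ≅ Z^30, C_2 ≅ Z^20.

Boundary ∂_1: C_1 → C_0 maps an edge to its endpoints' difference, ∂[p,q] = q − p. For instance
  ∂EN = N − E.
The 10×30 boundary matrix has rank 9 and Smith normal form diag(1,1,1,1,1,1,1,1,1).

∂_2: C_2 → C_1 sends each 2-simplex [p,q,r] to [q,r] − [p,r] + [p,q]. For instance
  ∂ALN = LN − AN + AL,
  ∂DFG = FG − DG + DF.
The resulting 30×20 matrix has rank 20, and its Smith normal form has invariant factors (1,1,1,1,1,1,1,1,1,1,1,1,1,1,1,1,1,1,1,2).

Now H_k = ker ∂_k / im ∂_{k+1}, so:

  H_0: rank C_0 − rank ∂_1 = 10 − 9 = 1, and the invariant factors of ∂_1 are all 1, so H_0 = Z.
  H_1: rank ker ∂_1 − rank ∂_2 = (30 − 9) − 20 = 1, and ∂_2 has invariant factor 2 > 1, so H_1 = Z ⊕ Z/2Z.
  H_2: rank ker ∂_2 − rank ∂_3 = (20 − 20) − 0 = 0, and there is no ∂_3, so H_2 = 0.

As a check, the Euler characteristic is 10 − 30 + 20 = 0, which agrees with 1 − 1 + 0 = 0.
(K is a triangulation of the Klein bottle.)

Hence the Betti numbers are b_0 = 1, b_1 = 1, b_2 = 0.

b_0 = 1, b_1 = 1, b_2 = 0.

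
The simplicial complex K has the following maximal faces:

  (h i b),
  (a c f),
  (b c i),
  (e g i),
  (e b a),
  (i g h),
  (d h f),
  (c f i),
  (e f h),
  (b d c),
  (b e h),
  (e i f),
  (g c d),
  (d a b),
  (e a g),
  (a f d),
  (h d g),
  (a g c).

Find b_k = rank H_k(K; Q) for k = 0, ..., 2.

Order the vertices as a < b < c < d < e < f < g < h < i. Listing each simplex with vertices in this order, K has dimension 2 with simplices:

  0-simplices (9): a, b, c, d, e, f, g, h, i
  1-simplices (27): ab, ac, ad, ae, af, ag, bc, bd, be, bh, bi, cd, cf, cg, ci, df, dg, dh, ef, eg, eh, ei, fh, fi, gh, gi, hi
  2-simplices (18): abd, abe, acf, acg, adf, aeg, bcd, bci, beh, bhi, cdg, cfi, dfh, dgh, efh, efi, egi, ghi

giving chain groups C_0 ≅ Z^9, C_1 ≅ Z^27, C_2 ≅ Z^18.

Boundary ∂_1: C_1 → C_0 is given by ∂[p,q] = [q] − [p]. For instance
  ∂gi = i − g.
This gives a 9×27 integer matrix of rank 8; reducing to Smith normal form yields diagonal entries (1,1,1,1,1,1,1,1).

The boundary map ∂_2: C_2 → C_1 maps a triangle to the signed sum of its edges. For instance
  ∂aeg = eg − ag + ae,
  ∂cfi = fi − ci + cf.
This gives a 27×18 integer matrix of rank 18; reducing to Smith normal form yields diagonal entries (1,1,1,1,1,1,1,1,1,1,1,1,1,1,1,1,1,2).

Computing H_k = (kernel of ∂_k) / (image of ∂_{k+1}):

  H_0: rank C_0 − rank ∂_1 = 9 − 8 = 1, and the invariant factors of ∂_1 are all 1, so H_0 ≅ Z.
  H_1: rank ker ∂_1 − rank ∂_2 = (27 − 8) − 18 = 1, and ∂_2 has invariant factor 2 > 1, so H_1 ≅ Z × Z/2.
  H_2: rank ker ∂_2 − rank ∂_3 = (18 − 18) − 0 = 0, and there is no ∂_3, so H_2 ≅ 0.

Hence the Betti numbers are b_0 = 1, b_1 = 1, b_2 = 0.

b_0 = 1, b_1 = 1, b_2 = 0.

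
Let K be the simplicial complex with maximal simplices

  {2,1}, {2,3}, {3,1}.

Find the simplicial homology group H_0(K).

Take the total order 1 < 2 < 3 on the vertex set. Then K (dimension 1) consists of the simplices:

  0-simplices (3): [1], [2], [3]
  1-simplices (3): [1,2], [1,3], [2,3]

giving chain groups C_0 ≅ Z^3, C_1 ≅ Z^3.

∂_1: C_1 → C_0 maps an edge to its endpoints' difference, ∂[p,q] = q − p.
As a 3×3 matrix over Z this has rank 2, with invariant factors (1,1).

From H_k ≅ ker(∂_k) / im(∂_{k+1}) we obtain:

  H_0: rank C_0 − rank ∂_1 = 3 − 2 = 1, and the invariant factors of ∂_1 are all 1, so H_0 = Z.

H_0 = Z.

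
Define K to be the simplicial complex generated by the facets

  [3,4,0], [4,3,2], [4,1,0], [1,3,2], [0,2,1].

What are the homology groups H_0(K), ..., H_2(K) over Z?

Fix the vertex order 0 < 1 < 2 < 3 < 4 and write every simplex with vertices in increasing order. Then dim K = 2 and the simplices of K are:

  0-simplices (5): [0], [1], [2], [3], [4]
  1-simplices (10): [0,1], [0,2], [0,3], [0,4], [1,2], [1,3], [1,4], [2,3], [2,4], [3,4]
  2-simplices (5): [0,1,2], [0,1,4], [0,3,4], [1,2,3], [2,3,4]

so the chain groups are C_0 ≅ Z^5, C_1 ≅ Z^10, C_2 ≅ Z^5.

The boundary map ∂_1: C_1 → C_0 maps an edge to its endpoints' difference, ∂[p,q] = q − p.
As a 5×10 matrix over Z this has rank 4, with invariant factors (1,1,1,1).

Boundary ∂_2: C_2 → C_1 acts by ∂[p,q,r] = [q,r] − [p,r] + [p,q]. For instance
  ∂[0,1,2] = [1,2] − [0,2] + [0,1],
  ∂[1,2,3] = [2,3] − [1,3] + [1,2].
As a 10×5 matrix over Z this has rank 5, with invariant factors (1,1,1,1,1).

From H_k ≅ ker(∂_k) / im(∂_{k+1}) we obtain:

  H_0: rank C_0 − rank ∂_1 = 5 − 4 = 1, and the invariant factors of ∂_1 are all 1, so H_0 = Z.
  H_1: rank ker ∂_1 − rank ∂_2 = (10 − 4) − 5 = 1, and the invariant factors of ∂_2 are all 1, so H_1 = Z.
  H_2: rank ker ∂_2 − rank ∂_3 = (5 − 5) − 0 = 0, and there is no ∂_3, so H_2 = 0.

As a check, the Euler characteristic is 5 − 10 + 5 = 0, which agrees with 1 − 1 + 0 = 0.

H_0 = Z,  H_1 = Z,  H_2 = 0.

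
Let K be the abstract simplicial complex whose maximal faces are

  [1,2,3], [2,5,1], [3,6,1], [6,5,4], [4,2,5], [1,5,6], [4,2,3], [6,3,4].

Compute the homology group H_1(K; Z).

H_1 ≅ 0.

Take the total order 1 < 2 < 3 < 4 < 5 < 6 on the vertex set. Then K (dimension 2) consists of the simplices:

  0-simplices (6): [1], [2], [3], [4], [5], [6]
  1-simplices (12): [1,2], [1,3], [1,5], [1,6], [2,3], [2,4], [2,5], [3,4], [3,6], [4,5], [4,6], [5,6]
  2-simplices (8): [1,2,3], [1,2,5], [1,3,6], [1,5,6], [2,3,4], [2,4,5], [3,4,6], [4,5,6]

Hence C_0 ≅ Z^6, C_1 ≅ Z^12, C_2 ≅ Z^8.

Boundary ∂_1: C_1 → C_0 is given by ∂[p,q] = [q] − [p]. For instance
  ∂[2,3] = [3] − [2].
The resulting 6×12 matrix has rank 5, and its Smith normal form has invariant factors (1,1,1,1,1).

The boundary map ∂_2: C_2 → C_1 maps a triangle to the signed sum of its edges. For instance
  ∂[1,2,5] = [2,5] − [1,5] + [1,2],
  ∂[4,5,6] = [5,6] − [4,6] + [4,5].
The 12×8 boundary matrix has rank 7 and Smith normal form diag(1,1,1,1,1,1,1).

Computing H_k = (kernel of ∂_k) / (image of ∂_{k+1}):

  H_1: rank ker ∂_1 − rank ∂_2 = (12 − 5) − 7 = 0, and the invariant factors of ∂_2 are all 1, so H_1 ≅ 0.

(K is a triangulation of the 2-sphere S^2.)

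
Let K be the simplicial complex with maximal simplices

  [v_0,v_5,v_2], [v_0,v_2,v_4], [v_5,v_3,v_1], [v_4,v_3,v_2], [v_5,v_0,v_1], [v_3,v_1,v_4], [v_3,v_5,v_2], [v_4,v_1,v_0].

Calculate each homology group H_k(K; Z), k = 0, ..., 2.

Order the vertices as v_0 < v_1 < v_2 < v_3 < v_4 < v_5. Listing each simplex with vertices in this order, K has dimension 2 with simplices:

  0-simplices (6): [v_0], [v_1], [v_2], [v_3], [v_4], [v_5]
  1-simplices (12): [v_0,v_1], [v_0,v_2], [v_0,v_4], [v_0,v_5], [v_1,v_3], [v_1,v_4], [v_1,v_5], [v_2,v_3], [v_2,v_4], [v_2,v_5], [v_3,v_4], [v_3,v_5]
  2-simplices (8): [v_0,v_1,v_4], [v_0,v_1,v_5], [v_0,v_2,v_4], [v_0,v_2,v_5], [v_1,v_3,v_4], [v_1,v_3,v_5], [v_2,v_3,v_4], [v_2,v_3,v_5]

Hence C_0 ≅ Z^6, C_1 ≅ Z^12, C_2 ≅ Z^8.

∂_1: C_1 → C_0 is given by ∂[p,q] = [q] − [p].
The resulting 6×12 matrix has rank 5, and its Smith normal form has invariant factors (1,1,1,1,1).

∂_2: C_2 → C_1 maps a triangle to the signed sum of its edges. For instance
  ∂[v_2,v_3,v_4] = [v_3,v_4] − [v_2,v_4] + [v_2,v_3],
  ∂[v_1,v_3,v_4] = [v_3,v_4] − [v_1,v_4] + [v_1,v_3].
This gives a 12×8 integer matrix of rank 7; reducing to Smith normal form yields diagonal entries (1,1,1,1,1,1,1).

From H_k ≅ ker(∂_k) / im(∂_{k+1}) we obtain:

  H_0: rank C_0 − rank ∂_1 = 6 − 5 = 1, and the invariant factors of ∂_1 are all 1, so H_0 = Z.
  H_1: rank ker ∂_1 − rank ∂_2 = (12 − 5) − 7 = 0, and the invariant factors of ∂_2 are all 1, so H_1 = 0.
  H_2: rank ker ∂_2 − rank ∂_3 = (8 − 7) − 0 = 1, and there is no ∂_3, so H_2 = Z.

As a check, the Euler characteristic is 6 − 12 + 8 = 2, which agrees with 1 − 0 + 1 = 2.

H_0 = Z,  H_1 = 0,  H_2 = Z.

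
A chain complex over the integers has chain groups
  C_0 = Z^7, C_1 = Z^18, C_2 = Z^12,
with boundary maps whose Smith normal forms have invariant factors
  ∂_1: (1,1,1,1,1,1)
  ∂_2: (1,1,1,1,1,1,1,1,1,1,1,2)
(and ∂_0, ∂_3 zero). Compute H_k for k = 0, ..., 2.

H_0: b_0 = 7 − 0 − 6 = 1; torsion from ∂_1 factors > 1: none. So H_0 = Z.
H_1: b_1 = 18 − 6 − 12 = 0; torsion from ∂_2 factors > 1: [2]. So H_1 = Z_2.
H_2: b_2 = 12 − 12 − 0 = 0; torsion from ∂_3 factors > 1: none. So H_2 = 0.

H_0 = Z,  H_1 = Z_2,  H_2 = 0.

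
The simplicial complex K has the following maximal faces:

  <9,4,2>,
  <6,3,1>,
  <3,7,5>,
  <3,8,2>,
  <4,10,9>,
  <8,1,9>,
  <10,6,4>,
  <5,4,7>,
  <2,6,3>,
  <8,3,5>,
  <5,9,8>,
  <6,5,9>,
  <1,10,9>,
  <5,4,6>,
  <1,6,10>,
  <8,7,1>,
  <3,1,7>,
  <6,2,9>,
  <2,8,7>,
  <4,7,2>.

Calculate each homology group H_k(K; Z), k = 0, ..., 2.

H_0 = Z,  H_1 = Z ⊕ Z/2,  H_2 = 0.

We work with the vertex ordering 1 < 2 < 3 < 4 < 5 < 6 < 7 < 8 < 9 < 10. The simplices of K, each written with vertices in increasing order, are:

  0-simplices (10): [1], [2], [3], [4], [5], [6], [7], [8], [9], [10]
  1-simplices (30): (30 of them)
  2-simplices (20): (20 of them)

so the chain groups are C_0 ≅ Z^10, C_1 ≅ Z^30, C_2 ≅ Z^20.

∂_1: C_1 → C_0 sends each edge [p,q] (with p < q) to q − p. For instance
  ∂[9,10] = [10] − [9].
This gives a 10×30 integer matrix of rank 9; reducing to Smith normal form yields diagonal entries (1,1,1,1,1,1,1,1,1).

Boundary ∂_2: C_2 → C_1 maps a triangle to the signed sum of its edges. For instance
  ∂[5,8,9] = [8,9] − [5,9] + [5,8],
  ∂[1,3,6] = [3,6] − [1,6] + [1,3].
The 30×20 boundary matrix has rank 20 and Smith normal form diag(1,1,1,1,1,1,1,1,1,1,1,1,1,1,1,1,1,1,1,2).

Computing H_k = (kernel of ∂_k) / (image of ∂_{k+1}):

  H_0: rank C_0 − rank ∂_1 = 10 − 9 = 1, and the invariant factors of ∂_1 are all 1, so H_0 = Z.
  H_1: rank ker ∂_1 − rank ∂_2 = (30 − 9) − 20 = 1, and ∂_2 has invariant factor 2 > 1, so H_1 = Z ⊕ Z/2.
  H_2: rank ker ∂_2 − rank ∂_3 = (20 − 20) − 0 = 0, and there is no ∂_3, so H_2 = 0.

(K is a triangulation of the Klein bottle.)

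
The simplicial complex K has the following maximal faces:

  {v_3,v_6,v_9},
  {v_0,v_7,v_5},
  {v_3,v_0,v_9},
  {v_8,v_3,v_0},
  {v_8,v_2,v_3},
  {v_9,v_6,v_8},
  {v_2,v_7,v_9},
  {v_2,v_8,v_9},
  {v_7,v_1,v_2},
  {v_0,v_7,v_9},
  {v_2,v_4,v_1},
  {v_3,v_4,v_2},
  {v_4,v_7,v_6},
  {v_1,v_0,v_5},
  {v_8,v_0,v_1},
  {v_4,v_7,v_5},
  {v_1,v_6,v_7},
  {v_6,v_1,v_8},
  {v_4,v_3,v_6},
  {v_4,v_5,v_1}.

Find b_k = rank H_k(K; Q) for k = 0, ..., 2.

Order the vertices as v_0 < v_1 < v_2 < v_3 < v_4 < v_5 < v_6 < v_7 < v_8 < v_9. Listing each simplex with vertices in this order, K has dimension 2 with simplices:

  0-simplices (10): [v_0], [v_1], [v_2], [v_3], [v_4], [v_5], [v_6], [v_7], [v_8], [v_9]
  1-simplices (30): (30 of them)
  2-simplices (20): (20 of them)

giving chain groups C_0 ≅ Z^10, C_1 ≅ Z^30, C_2 ≅ Z^20.

Boundary ∂_1: C_1 → C_0 sends each edge [p,q] (with p < q) to q − p.
As a 10×30 matrix over Z this has rank 9, with invariant factors (1,1,1,1,1,1,1,1,1).

Boundary ∂_2: C_2 → C_1 sends each 2-simplex [p,q,r] to [q,r] − [p,r] + [p,q]. For instance
  ∂[v_3,v_6,v_9] = [v_6,v_9] − [v_3,v_9] + [v_3,v_6],
  ∂[v_2,v_3,v_4] = [v_3,v_4] − [v_2,v_4] + [v_2,v_3].
This gives a 30×20 integer matrix of rank 20; reducing to Smith normal form yields diagonal entries (1,1,1,1,1,1,1,1,1,1,1,1,1,1,1,1,1,1,1,2).

From H_k ≅ ker(∂_k) / im(∂_{k+1}) we obtain:

  H_0: rank C_0 − rank ∂_1 = 10 − 9 = 1, and the invariant factors of ∂_1 are all 1, so H_0 = Z.
  H_1: rank ker ∂_1 − rank ∂_2 = (30 − 9) − 20 = 1, and ∂_2 has invariant factor 2 > 1, so H_1 = Z ⊕ Z/2Z.
  H_2: rank ker ∂_2 − rank ∂_3 = (20 − 20) − 0 = 0, and there is no ∂_3, so H_2 = 0.

As a check, the Euler characteristic is 10 − 30 + 20 = 0, which agrees with 1 − 1 + 0 = 0.
(K is a triangulation of the Klein bottle.)

Hence the Betti numbers are b_0 = 1, b_1 = 1, b_2 = 0.

b_0 = 1, b_1 = 1, b_2 = 0.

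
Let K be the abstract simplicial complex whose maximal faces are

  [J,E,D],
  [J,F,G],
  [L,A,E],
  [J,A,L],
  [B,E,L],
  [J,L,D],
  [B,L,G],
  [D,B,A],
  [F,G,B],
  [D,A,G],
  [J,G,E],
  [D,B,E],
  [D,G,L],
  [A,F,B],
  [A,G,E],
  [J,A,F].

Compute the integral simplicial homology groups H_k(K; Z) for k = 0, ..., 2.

H_0 = Z,  H_1 = Z^2,  H_2 = Z.

Fix the vertex order A < B < D < E < F < G < J < L and write every simplex with vertices in increasing order. Then dim K = 2 and the simplices of K are:

  0-simplices (8): A, B, D, E, F, G, J, L
  1-simplices (24): AB, AD, AE, AF, AG, AJ, AL, BD, BE, BF, BG, BL, DE, DG, DJ, DL, EG, EJ, EL, FG, FJ, GJ, GL, JL
  2-simplices (16): ABD, ABF, ADG, AEG, AEL, AFJ, AJL, BDE, BEL, BFG, BGL, DEJ, DGL, DJL, EGJ, FGJ

giving chain groups C_0 ≅ Z^8, C_1 ≅ Z^24, C_2 ≅ Z^16.

The boundary map ∂_1: C_1 → C_0 is given by ∂[p,q] = [q] − [p]. For instance
  ∂AD = D − A.
The resulting 8×24 matrix has rank 7, and its Smith normal form has invariant factors (1,1,1,1,1,1,1).

Boundary ∂_2: C_2 → C_1 sends each 2-simplex [p,q,r] to [q,r] − [p,r] + [p,q]. For instance
  ∂AEL = EL − AL + AE,
  ∂ADG = DG − AG + AD.
The resulting 24×16 matrix has rank 15, and its Smith normal form has invariant factors (1,1,1,1,1,1,1,1,1,1,1,1,1,1,1).

Computing H_k = (kernel of ∂_k) / (image of ∂_{k+1}):

  H_0: rank C_0 − rank ∂_1 = 8 − 7 = 1, and the invariant factors of ∂_1 are all 1, so H_0 = Z.
  H_1: rank ker ∂_1 − rank ∂_2 = (24 − 7) − 15 = 2, and the invariant factors of ∂_2 are all 1, so H_1 = Z^2.
  H_2: rank ker ∂_2 − rank ∂_3 = (16 − 15) − 0 = 1, and there is no ∂_3, so H_2 = Z.

As a check, the Euler characteristic is 8 − 24 + 16 = 0, which agrees with 1 − 2 + 1 = 0.
(K is a triangulation of the torus T^2.)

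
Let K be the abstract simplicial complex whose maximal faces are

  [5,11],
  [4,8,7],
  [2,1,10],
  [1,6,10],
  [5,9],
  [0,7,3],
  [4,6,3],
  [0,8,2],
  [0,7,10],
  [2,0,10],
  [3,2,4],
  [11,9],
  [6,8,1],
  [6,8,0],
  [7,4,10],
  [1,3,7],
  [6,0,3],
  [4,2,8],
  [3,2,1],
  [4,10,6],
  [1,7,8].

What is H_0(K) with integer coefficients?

H_0 = Z^2.

We work with the vertex ordering 0 < 1 < 2 < 3 < 4 < 5 < 6 < 7 < 8 < 9 < 10 < 11. The simplices of K, each written with vertices in increasing order, are:

  0-simplices (12): [0], [1], [2], [3], [4], [5], [6], [7], [8], [9], [10], [11]
  1-simplices (30): (30 of them)
  2-simplices (18): (18 of them)

Hence C_0 ≅ Z^12, C_1 ≅ Z^30, C_2 ≅ Z^18.

∂_1: C_1 → C_0 sends each edge [p,q] (with p < q) to q − p. For instance
  ∂[3,6] = [6] − [3].
The 12×30 boundary matrix has rank 10 and Smith normal form diag(1,1,1,1,1,1,1,1,1,1).

∂_2: C_2 → C_1 acts by ∂[p,q,r] = [q,r] − [p,r] + [p,q]. For instance
  ∂[0,2,10] = [2,10] − [0,10] + [0,2],
  ∂[4,6,10] = [6,10] − [4,10] + [4,6].
As a 30×18 matrix over Z this has rank 17, with invariant factors (1,1,1,1,1,1,1,1,1,1,1,1,1,1,1,1,1).

Computing H_k = (kernel of ∂_k) / (image of ∂_{k+1}):

  H_0: rank C_0 − rank ∂_1 = 12 − 10 = 2, and the invariant factors of ∂_1 are all 1, so H_0 = Z^2.

(K is a triangulation of the disjoint union of the circle S^1 and the torus T^2.)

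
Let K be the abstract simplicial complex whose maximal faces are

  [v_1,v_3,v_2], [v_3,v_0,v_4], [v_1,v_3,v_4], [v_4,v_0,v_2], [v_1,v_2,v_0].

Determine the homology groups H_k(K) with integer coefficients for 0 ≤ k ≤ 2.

H_0 = Z,  H_1 = Z,  H_2 = 0.

Take the total order v_0 < v_1 < v_2 < v_3 < v_4 on the vertex set. Then K (dimension 2) consists of the simplices:

  0-simplices (5): [v_0], [v_1], [v_2], [v_3], [v_4]
  1-simplices (10): [v_0,v_1], [v_0,v_2], [v_0,v_3], [v_0,v_4], [v_1,v_2], [v_1,v_3], [v_1,v_4], [v_2,v_3], [v_2,v_4], [v_3,v_4]
  2-simplices (5): [v_0,v_1,v_2], [v_0,v_2,v_4], [v_0,v_3,v_4], [v_1,v_2,v_3], [v_1,v_3,v_4]

so the chain groups are C_0 ≅ Z^5, C_1 ≅ Z^10, C_2 ≅ Z^5.

The boundary map ∂_1: C_1 → C_0 sends each edge [p,q] (with p < q) to q − p.
As a 5×10 matrix over Z this has rank 4, with invariant factors (1,1,1,1).

The boundary map ∂_2: C_2 → C_1 maps a triangle to the signed sum of its edges. For instance
  ∂[v_1,v_2,v_3] = [v_2,v_3] − [v_1,v_3] + [v_1,v_2],
  ∂[v_0,v_1,v_2] = [v_1,v_2] − [v_0,v_2] + [v_0,v_1].
As a 10×5 matrix over Z this has rank 5, with invariant factors (1,1,1,1,1).

Reading off H_k = ker ∂_k / im ∂_{k+1}:

  H_0: rank C_0 − rank ∂_1 = 5 − 4 = 1, and the invariant factors of ∂_1 are all 1, so H_0 ≅ Z.
  H_1: rank ker ∂_1 − rank ∂_2 = (10 − 4) − 5 = 1, and the invariant factors of ∂_2 are all 1, so H_1 ≅ Z.
  H_2: rank ker ∂_2 − rank ∂_3 = (5 − 5) − 0 = 0, and there is no ∂_3, so H_2 ≅ 0.

As a check, the Euler characteristic is 5 − 10 + 5 = 0, which agrees with 1 − 1 + 0 = 0.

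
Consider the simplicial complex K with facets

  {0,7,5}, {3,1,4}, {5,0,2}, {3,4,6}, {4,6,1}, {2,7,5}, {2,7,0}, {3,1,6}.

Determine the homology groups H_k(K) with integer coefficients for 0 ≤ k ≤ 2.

H_0 = Z^2,  H_1 = 0,  H_2 = Z^2.

Fix the vertex order 0 < 1 < 2 < 3 < 4 < 5 < 6 < 7 and write every simplex with vertices in increasing order. Then dim K = 2 and the simplices of K are:

  0-simplices (8): [0], [1], [2], [3], [4], [5], [6], [7]
  1-simplices (12): [0,2], [0,5], [0,7], [1,3], [1,4], [1,6], [2,5], [2,7], [3,4], [3,6], [4,6], [5,7]
  2-simplices (8): [0,2,5], [0,2,7], [0,5,7], [1,3,4], [1,3,6], [1,4,6], [2,5,7], [3,4,6]

Hence C_0 ≅ Z^8, C_1 ≅ Z^12, C_2 ≅ Z^8.

∂_1: C_1 → C_0 maps an edge to its endpoints' difference, ∂[p,q] = q − p.
The 8×12 boundary matrix has rank 6 and Smith normal form diag(1,1,1,1,1,1).

∂_2: C_2 → C_1 maps a triangle to the signed sum of its edges. For instance
  ∂[0,2,5] = [2,5] − [0,5] + [0,2],
  ∂[2,5,7] = [5,7] − [2,7] + [2,5].
The 12×8 boundary matrix has rank 6 and Smith normal form diag(1,1,1,1,1,1).

Reading off H_k = ker ∂_k / im ∂_{k+1}:

  H_0: rank C_0 − rank ∂_1 = 8 − 6 = 2, and the invariant factors of ∂_1 are all 1, so H_0 = Z^2.
  H_1: rank ker ∂_1 − rank ∂_2 = (12 − 6) − 6 = 0, and the invariant factors of ∂_2 are all 1, so H_1 = 0.
  H_2: rank ker ∂_2 − rank ∂_3 = (8 − 6) − 0 = 2, and there is no ∂_3, so H_2 = Z^2.

As a check, the Euler characteristic is 8 − 12 + 8 = 4, which agrees with 2 − 0 + 2 = 4.
(K is a triangulation of the disjoint union of the 2-sphere S^2 and the 2-sphere S^2.)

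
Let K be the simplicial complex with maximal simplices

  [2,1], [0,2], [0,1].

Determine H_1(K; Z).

Fix the vertex order 0 < 1 < 2 and write every simplex with vertices in increasing order. Then dim K = 1 and the simplices of K are:

  0-simplices (3): [0], [1], [2]
  1-simplices (3): [0,1], [0,2], [1,2]

Hence C_0 ≅ Z^3, C_1 ≅ Z^3.

The boundary map ∂_1: C_1 → C_0 maps an edge to its endpoints' difference, ∂[p,q] = q − p. For instance
  ∂[0,2] = [2] − [0].
The 3×3 boundary matrix has rank 2 and Smith normal form diag(1,1).

Reading off H_k = ker ∂_k / im ∂_{k+1}:

  H_1: rank ker ∂_1 − rank ∂_2 = (3 − 2) − 0 = 1, and there is no ∂_2, so H_1 ≅ Z.

H_1 = Z.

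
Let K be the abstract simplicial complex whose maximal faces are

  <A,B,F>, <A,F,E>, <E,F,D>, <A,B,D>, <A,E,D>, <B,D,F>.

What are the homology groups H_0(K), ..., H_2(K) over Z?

H_0 = Z,  H_1 = 0,  H_2 = Z.

K has 5 vertices, 9 edges, 6 triangles.
rank ∂_0 = 0, rank ∂_1 = 4 ⇒ b_0 = 5 − 0 − 4 = 1; all invariant factors of ∂_1 are 1 so no torsion. So H_0 = Z.
rank ∂_1 = 4, rank ∂_2 = 5 ⇒ b_1 = 9 − 4 − 5 = 0; all invariant factors of ∂_2 are 1 so no torsion. So H_1 = 0.
rank ∂_2 = 5, rank ∂_3 = 0 ⇒ b_2 = 6 − 5 − 0 = 1. So H_2 = Z.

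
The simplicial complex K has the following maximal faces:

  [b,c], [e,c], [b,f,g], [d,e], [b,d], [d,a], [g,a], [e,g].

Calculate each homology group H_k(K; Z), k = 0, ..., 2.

H_0 ≅ Z,  H_1 ≅ Z^3,  H_2 = 0.

Order the vertices as a < b < c < d < e < f < g. Listing each simplex with vertices in this order, K has dimension 2 with simplices:

  0-simplices (7): a, b, c, d, e, f, g
  1-simplices (10): ad, ag, bc, bd, bf, bg, ce, de, eg, fg
  2-simplices (1): bfg

Hence C_0 ≅ Z^7, C_1 ≅ Z^10, C_2 ≅ Z^1.

Boundary ∂_1: C_1 → C_0 maps an edge to its endpoints' difference, ∂[p,q] = q − p. For instance
  ∂bd = d − b.
The resulting 7×10 matrix has rank 6, and its Smith normal form has invariant factors (1,1,1,1,1,1).

The boundary map ∂_2: C_2 → C_1 maps a triangle to the signed sum of its edges. For instance
  ∂bfg = fg − bg + bf.
The resulting 10×1 matrix has rank 1, and its Smith normal form has invariant factors (1).

Computing H_k = (kernel of ∂_k) / (image of ∂_{k+1}):

  H_0: rank C_0 − rank ∂_1 = 7 − 6 = 1, and the invariant factors of ∂_1 are all 1, so H_0 = Z.
  H_1: rank ker ∂_1 − rank ∂_2 = (10 − 6) − 1 = 3, and the invariant factors of ∂_2 are all 1, so H_1 = Z^3.
  H_2: rank ker ∂_2 − rank ∂_3 = (1 − 1) − 0 = 0, and there is no ∂_3, so H_2 = 0.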